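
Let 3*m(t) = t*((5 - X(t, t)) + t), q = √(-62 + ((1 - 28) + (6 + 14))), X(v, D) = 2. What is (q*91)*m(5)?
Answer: 3640*I*√69/3 ≈ 10079.0*I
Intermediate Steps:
q = I*√69 (q = √(-62 + (-27 + 20)) = √(-62 - 7) = √(-69) = I*√69 ≈ 8.3066*I)
m(t) = t*(3 + t)/3 (m(t) = (t*((5 - 1*2) + t))/3 = (t*((5 - 2) + t))/3 = (t*(3 + t))/3 = t*(3 + t)/3)
(q*91)*m(5) = ((I*√69)*91)*((⅓)*5*(3 + 5)) = (91*I*√69)*((⅓)*5*8) = (91*I*√69)*(40/3) = 3640*I*√69/3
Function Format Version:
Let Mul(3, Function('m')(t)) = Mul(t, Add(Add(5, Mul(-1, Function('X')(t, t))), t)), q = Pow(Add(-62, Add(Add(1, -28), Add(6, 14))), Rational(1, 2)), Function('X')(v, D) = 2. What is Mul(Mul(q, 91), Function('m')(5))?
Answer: Mul(Rational(3640, 3), I, Pow(69, Rational(1, 2))) ≈ Mul(10079., I)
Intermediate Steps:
q = Mul(I, Pow(69, Rational(1, 2))) (q = Pow(Add(-62, Add(-27, 20)), Rational(1, 2)) = Pow(Add(-62, -7), Rational(1, 2)) = Pow(-69, Rational(1, 2)) = Mul(I, Pow(69, Rational(1, 2))) ≈ Mul(8.3066, I))
Function('m')(t) = Mul(Rational(1, 3), t, Add(3, t)) (Function('m')(t) = Mul(Rational(1, 3), Mul(t, Add(Add(5, Mul(-1, 2)), t))) = Mul(Rational(1, 3), Mul(t, Add(Add(5, -2), t))) = Mul(Rational(1, 3), Mul(t, Add(3, t))) = Mul(Rational(1, 3), t, Add(3, t)))
Mul(Mul(q, 91), Function('m')(5)) = Mul(Mul(Mul(I, Pow(69, Rational(1, 2))), 91), Mul(Rational(1, 3), 5, Add(3, 5))) = Mul(Mul(91, I, Pow(69, Rational(1, 2))), Mul(Rational(1, 3), 5, 8)) = Mul(Mul(91, I, Pow(69, Rational(1, 2))), Rational(40, 3)) = Mul(Rational(3640, 3), I, Pow(69, Rational(1, 2)))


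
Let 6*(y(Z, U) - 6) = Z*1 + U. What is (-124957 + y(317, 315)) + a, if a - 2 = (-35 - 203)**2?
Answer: -204599/3 ≈ -68200.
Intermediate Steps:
y(Z, U) = 6 + U/6 + Z/6 (y(Z, U) = 6 + (Z*1 + U)/6 = 6 + (Z + U)/6 = 6 + (U + Z)/6 = 6 + (U/6 + Z/6) = 6 + U/6 + Z/6)
a = 56646 (a = 2 + (-35 - 203)**2 = 2 + (-238)**2 = 2 + 56644 = 56646)
(-124957 + y(317, 315)) + a = (-124957 + (6 + (1/6)*315 + (1/6)*317)) + 56646 = (-124957 + (6 + 105/2 + 317/6)) + 56646 = (-124957 + 334/3) + 56646 = -374537/3 + 56646 = -204599/3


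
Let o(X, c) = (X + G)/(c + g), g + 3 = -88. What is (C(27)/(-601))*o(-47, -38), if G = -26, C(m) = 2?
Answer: -146/77529 ≈ -0.0018832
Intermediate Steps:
g = -91 (g = -3 - 88 = -91)
o(X, c) = (-26 + X)/(-91 + c) (o(X, c) = (X - 26)/(c - 91) = (-26 + X)/(-91 + c))
(C(27)/(-601))*o(-47, -38) = (2/(-601))*((-26 - 47)/(-91 - 38)) = (2*(-1/601))*(-73/(-129)) = -(-2)*(-73)/77529 = -2/601*73/129 = -146/77529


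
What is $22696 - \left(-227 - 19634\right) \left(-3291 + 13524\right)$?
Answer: $203260309$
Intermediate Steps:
$22696 - \left(-227 - 19634\right) \left(-3291 + 13524\right) = 22696 - \left(-19861\right) 10233 = 22696 - -203237613 = 22696 + 203237613 = 203260309$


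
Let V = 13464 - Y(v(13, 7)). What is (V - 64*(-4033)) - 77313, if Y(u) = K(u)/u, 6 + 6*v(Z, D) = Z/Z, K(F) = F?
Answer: 194262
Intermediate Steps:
v(Z, D) = -⅚ (v(Z, D) = -1 + (Z/Z)/6 = -1 + (⅙)*1 = -1 + ⅙ = -⅚)
Y(u) = 1 (Y(u) = u/u = 1)
V = 13463 (V = 13464 - 1*1 = 13464 - 1 = 13463)
(V - 64*(-4033)) - 77313 = (13463 - 64*(-4033)) - 77313 = (13463 + 258112) - 77313 = 271575 - 77313 = 194262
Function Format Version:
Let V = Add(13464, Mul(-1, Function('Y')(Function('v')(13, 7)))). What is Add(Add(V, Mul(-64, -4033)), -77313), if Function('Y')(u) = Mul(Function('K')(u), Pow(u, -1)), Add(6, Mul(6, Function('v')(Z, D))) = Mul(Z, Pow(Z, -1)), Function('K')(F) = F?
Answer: 194262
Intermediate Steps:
Function('v')(Z, D) = Rational(-5, 6) (Function('v')(Z, D) = Add(-1, Mul(Rational(1, 6), Mul(Z, Pow(Z, -1)))) = Add(-1, Mul(Rational(1, 6), 1)) = Add(-1, Rational(1, 6)) = Rational(-5, 6))
Function('Y')(u) = 1 (Function('Y')(u) = Mul(u, Pow(u, -1)) = 1)
V = 13463 (V = Add(13464, Mul(-1, 1)) = Add(13464, -1) = 13463)
Add(Add(V, Mul(-64, -4033)), -77313) = Add(Add(13463, Mul(-64, -4033)), -77313) = Add(Add(13463, 258112), -77313) = Add(271575, -77313) = 194262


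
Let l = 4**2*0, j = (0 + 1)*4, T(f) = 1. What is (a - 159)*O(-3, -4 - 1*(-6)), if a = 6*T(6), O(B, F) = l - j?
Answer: 612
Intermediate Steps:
j = 4 (j = 1*4 = 4)
l = 0 (l = 16*0 = 0)
O(B, F) = -4 (O(B, F) = 0 - 1*4 = 0 - 4 = -4)
a = 6 (a = 6*1 = 6)
(a - 159)*O(-3, -4 - 1*(-6)) = (6 - 159)*(-4) = -153*(-4) = 612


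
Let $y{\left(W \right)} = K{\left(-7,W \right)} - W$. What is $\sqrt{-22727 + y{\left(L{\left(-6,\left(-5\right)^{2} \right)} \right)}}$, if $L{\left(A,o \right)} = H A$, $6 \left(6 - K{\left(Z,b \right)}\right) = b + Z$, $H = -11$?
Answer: $\frac{i \sqrt{820686}}{6} \approx 150.99 i$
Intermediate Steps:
$K{\left(Z,b \right)} = 6 - \frac{Z}{6} - \frac{b}{6}$ ($K{\left(Z,b \right)} = 6 - \frac{b + Z}{6} = 6 - \frac{Z + b}{6} = 6 - \left(\frac{Z}{6} + \frac{b}{6}\right) = 6 - \frac{Z}{6} - \frac{b}{6}$)
$L{\left(A,o \right)} = - 11 A$
$y{\left(W \right)} = \frac{43}{6} - \frac{7 W}{6}$ ($y{\left(W \right)} = \left(6 - - \frac{7}{6} - \frac{W}{6}\right) - W = \left(6 + \frac{7}{6} - \frac{W}{6}\right) - W = \left(\frac{43}{6} - \frac{W}{6}\right) - W = \frac{43}{6} - \frac{7 W}{6}$)
$\sqrt{-22727 + y{\left(L{\left(-6,\left(-5\right)^{2} \right)} \right)}} = \sqrt{-22727 + \left(\frac{43}{6} - \frac{7 \left(\left(-11\right) \left(-6\right)\right)}{6}\right)} = \sqrt{-22727 + \left(\frac{43}{6} - 77\right)} = \sqrt{-22727 - \frac{419}{6}} = \sqrt{- \frac{136781}{6}} = \frac{i \sqrt{820686}}{6}$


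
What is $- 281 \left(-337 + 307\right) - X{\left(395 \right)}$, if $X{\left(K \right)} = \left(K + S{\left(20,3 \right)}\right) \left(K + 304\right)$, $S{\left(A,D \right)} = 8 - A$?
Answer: $-259287$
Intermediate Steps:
$X{\left(K \right)} = \left(-12 + K\right) \left(304 + K\right)$ ($X{\left(K \right)} = \left(K + \left(8 - 20\right)\right) \left(K + 304\right) = \left(K + \left(8 - 20\right)\right) \left(304 + K\right) = \left(K - 12\right) \left(304 + K\right) = \left(-12 + K\right) \left(304 + K\right)$)
$- 281 \left(-337 + 307\right) - X{\left(395 \right)} = - 281 \left(-337 + 307\right) - \left(-3648 + 395^{2} + 292 \cdot 395\right) = \left(-281\right) \left(-30\right) - \left(-3648 + 156025 + 115340\right) = 8430 - 267717 = -259287$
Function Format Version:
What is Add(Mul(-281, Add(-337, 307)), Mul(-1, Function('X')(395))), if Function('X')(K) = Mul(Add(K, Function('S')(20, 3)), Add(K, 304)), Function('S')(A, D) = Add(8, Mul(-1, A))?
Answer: -259287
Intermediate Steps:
Function('X')(K) = Mul(Add(-12, K), Add(304, K)) (Function('X')(K) = Mul(Add(K, Add(8, Mul(-1, 20))), Add(K, 304)) = Mul(Add(K, Add(8, -20)), Add(304, K)) = Mul(Add(K, -12), Add(304, K)) = Mul(Add(-12, K), Add(304, K)))
Add(Mul(-281, Add(-337, 307)), Mul(-1, Function('X')(395))) = Add(Mul(-281, Add(-337, 307)), Mul(-1, Add(-3648, Pow(395, 2), Mul(292, 395)))) = Add(Mul(-281, -30), Mul(-1, Add(-3648, 156025, 115340))) = Add(8430, Mul(-1, 267717)) = Add(8430, -267717) = -259287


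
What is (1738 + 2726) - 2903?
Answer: 1561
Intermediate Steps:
(1738 + 2726) - 2903 = 4464 - 2903 = 1561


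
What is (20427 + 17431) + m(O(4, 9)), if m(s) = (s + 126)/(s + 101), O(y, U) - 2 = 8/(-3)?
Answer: 11395634/301 ≈ 37859.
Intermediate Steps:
O(y, U) = -⅔ (O(y, U) = 2 + 8/(-3) = 2 + 8*(-⅓) = 2 - 8/3 = -⅔)
m(s) = (126 + s)/(101 + s)
(20427 + 17431) + m(O(4, 9)) = (20427 + 17431) + (126 - ⅔)/(101 - ⅔) = 37858 + (376/3)/(301/3) = 37858 + (3/301)*(376/3) = 37858 + 376/301 = 11395634/301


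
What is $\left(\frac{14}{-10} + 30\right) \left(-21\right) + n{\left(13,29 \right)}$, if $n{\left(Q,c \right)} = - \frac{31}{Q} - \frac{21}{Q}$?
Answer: $- \frac{3023}{5} \approx -604.6$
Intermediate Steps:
$n{\left(Q,c \right)} = - \frac{52}{Q}$
$\left(\frac{14}{-10} + 30\right) \left(-21\right) + n{\left(13,29 \right)} = \left(\frac{14}{-10} + 30\right) \left(-21\right) - \frac{52}{13} = \left(14 \left(- \frac{1}{10}\right) + 30\right) \left(-21\right) - 4 = \left(- \frac{7}{5} + 30\right) \left(-21\right) - 4 = \frac{143}{5} \left(-21\right) - 4 = - \frac{3003}{5} - 4 = - \frac{3023}{5}$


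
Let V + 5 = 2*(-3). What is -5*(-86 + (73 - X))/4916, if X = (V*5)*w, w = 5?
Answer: -655/2458 ≈ -0.26648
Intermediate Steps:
V = -11 (V = -5 + 2*(-3) = -5 - 6 = -11)
X = -275 (X = -11*5*5 = -55*5 = -275)
-5*(-86 + (73 - X))/4916 = -5*(-86 + (73 - 1*(-275)))/4916 = -5*(-86 + (73 + 275))*(1/4916) = -5*(-86 + 348)*(1/4916) = -5*262*(1/4916) = -1310*1/4916 = -655/2458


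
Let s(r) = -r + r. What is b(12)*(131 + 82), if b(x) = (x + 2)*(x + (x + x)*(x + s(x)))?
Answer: 894600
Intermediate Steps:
s(r) = 0
b(x) = (2 + x)*(x + 2*x**2) (b(x) = (x + 2)*(x + (x + x)*(x + 0)) = (2 + x)*(x + (2*x)*x) = (2 + x)*(x + 2*x**2))
b(12)*(131 + 82) = (12*(2 + 2*12**2 + 5*12))*(131 + 82) = (12*(2 + 2*144 + 60))*213 = (12*(2 + 288 + 60))*213 = (12*350)*213 = 4200*213 = 894600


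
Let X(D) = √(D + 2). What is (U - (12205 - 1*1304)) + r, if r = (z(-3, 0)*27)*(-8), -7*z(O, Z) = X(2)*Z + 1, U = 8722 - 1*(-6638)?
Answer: 31429/7 ≈ 4489.9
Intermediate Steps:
U = 15360 (U = 8722 + 6638 = 15360)
X(D) = √(2 + D)
z(O, Z) = -⅐ - 2*Z/7 (z(O, Z) = -(√(2 + 2)*Z + 1)/7 = -(√4*Z + 1)/7 = -(2*Z + 1)/7 = -(1 + 2*Z)/7 = -⅐ - 2*Z/7)
r = 216/7 (r = ((-⅐ - 2/7*0)*27)*(-8) = ((-⅐ + 0)*27)*(-8) = -⅐*27*(-8) = -27/7*(-8) = 216/7 ≈ 30.857)
(U - (12205 - 1*1304)) + r = (15360 - (12205 - 1*1304)) + 216/7 = (15360 - (12205 - 1304)) + 216/7 = (15360 - 1*10901) + 216/7 = (15360 - 10901) + 216/7 = 4459 + 216/7 = 31429/7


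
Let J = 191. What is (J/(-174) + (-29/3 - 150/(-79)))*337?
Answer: -41069179/13746 ≈ -2987.7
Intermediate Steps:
(J/(-174) + (-29/3 - 150/(-79)))*337 = (191/(-174) + (-29/3 - 150/(-79)))*337 = (191*(-1/174) + (-29*⅓ - 150*(-1/79)))*337 = (-191/174 + (-29/3 + 150/79))*337 = (-191/174 - 1841/237)*337 = -121867/13746*337 = -41069179/13746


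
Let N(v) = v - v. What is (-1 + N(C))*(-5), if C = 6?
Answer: 5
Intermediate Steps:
N(v) = 0
(-1 + N(C))*(-5) = (-1 + 0)*(-5) = -1*(-5) = 5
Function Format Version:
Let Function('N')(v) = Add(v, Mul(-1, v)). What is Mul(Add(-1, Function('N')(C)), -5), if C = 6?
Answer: 5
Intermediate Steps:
Function('N')(v) = 0
Mul(Add(-1, Function('N')(C)), -5) = Mul(Add(-1, 0), -5) = Mul(-1, -5) = 5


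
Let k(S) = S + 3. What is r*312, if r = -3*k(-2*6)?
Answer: 8424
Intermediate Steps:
k(S) = 3 + S
r = 27 (r = -3*(3 - 2*6) = -3*(3 - 12) = -3*(-9) = 27)
r*312 = 27*312 = 8424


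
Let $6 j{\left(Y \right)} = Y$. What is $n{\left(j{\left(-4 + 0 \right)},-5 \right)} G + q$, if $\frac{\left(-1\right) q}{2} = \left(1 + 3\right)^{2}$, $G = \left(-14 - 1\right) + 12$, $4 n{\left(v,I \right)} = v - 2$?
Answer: $-30$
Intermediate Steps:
$j{\left(Y \right)} = \frac{Y}{6}$
$n{\left(v,I \right)} = - \frac{1}{2} + \frac{v}{4}$ ($n{\left(v,I \right)} = \frac{v - 2}{4} = \frac{-2 + v}{4} = - \frac{1}{2} + \frac{v}{4}$)
$G = -3$ ($G = -15 + 12 = -3$)
$q = -32$ ($q = - 2 \left(1 + 3\right)^{2} = - 2 \cdot 4^{2} = \left(-2\right) 16 = -32$)
$n{\left(j{\left(-4 + 0 \right)},-5 \right)} G + q = \left(- \frac{1}{2} + \frac{\frac{1}{6} \left(-4 + 0\right)}{4}\right) \left(-3\right) - 32 = \left(- \frac{1}{2} + \frac{\frac{1}{6} \left(-4\right)}{4}\right) \left(-3\right) - 32 = \left(- \frac{1}{2} + \frac{1}{4} \left(- \frac{2}{3}\right)\right) \left(-3\right) - 32 = \left(- \frac{1}{2} - \frac{1}{6}\right) \left(-3\right) - 32 = \left(- \frac{2}{3}\right) \left(-3\right) - 32 = 2 - 32 = -30$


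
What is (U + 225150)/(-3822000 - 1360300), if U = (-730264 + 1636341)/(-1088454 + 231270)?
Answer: -192994071523/4442184643200 ≈ -0.043446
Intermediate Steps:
U = -906077/857184 (U = 906077/(-857184) = 906077*(-1/857184) = -906077/857184 ≈ -1.0570)
(U + 225150)/(-3822000 - 1360300) = (-906077/857184 + 225150)/(-3822000 - 1360300) = (192994071523/857184)/(-5182300) = (192994071523/857184)*(-1/5182300) = -192994071523/4442184643200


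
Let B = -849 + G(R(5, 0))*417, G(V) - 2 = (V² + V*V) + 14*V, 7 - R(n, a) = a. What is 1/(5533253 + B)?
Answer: 1/5614970 ≈ 1.7810e-7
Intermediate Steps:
R(n, a) = 7 - a
G(V) = 2 + 2*V² + 14*V (G(V) = 2 + ((V² + V*V) + 14*V) = 2 + ((V² + V²) + 14*V) = 2 + (2*V² + 14*V) = 2 + 2*V² + 14*V)
B = 81717 (B = -849 + (2 + 2*(7 - 1*0)² + 14*(7 - 1*0))*417 = -849 + (2 + 2*(7 + 0)² + 14*(7 + 0))*417 = -849 + (2 + 2*7² + 14*7)*417 = -849 + (2 + 2*49 + 98)*417 = -849 + (2 + 98 + 98)*417 = -849 + 198*417 = -849 + 82566 = 81717)
1/(5533253 + B) = 1/(5533253 + 81717) = 1/5614970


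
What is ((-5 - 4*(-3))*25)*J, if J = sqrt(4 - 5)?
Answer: 175*I ≈ 175.0*I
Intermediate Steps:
J = I (J = sqrt(-1) = I ≈ 1.0*I)
((-5 - 4*(-3))*25)*J = ((-5 - 4*(-3))*25)*I = ((-5 + 12)*25)*I = (7*25)*I = 175*I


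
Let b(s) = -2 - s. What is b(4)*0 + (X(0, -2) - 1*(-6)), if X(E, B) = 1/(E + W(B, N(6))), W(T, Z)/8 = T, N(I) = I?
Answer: 95/16 ≈ 5.9375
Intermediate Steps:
W(T, Z) = 8*T
X(E, B) = 1/(E + 8*B)
b(4)*0 + (X(0, -2) - 1*(-6)) = (-2 - 1*4)*0 + (1/(0 + 8*(-2)) - 1*(-6)) = (-2 - 4)*0 + (1/(0 - 16) + 6) = -6*0 + (1/(-16) + 6) = 0 + (-1/16 + 6) = 0 + 95/16 = 95/16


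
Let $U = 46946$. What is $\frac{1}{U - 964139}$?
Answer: $- \frac{1}{917193} \approx -1.0903 \cdot 10^{-6}$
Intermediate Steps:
$\frac{1}{U - 964139} = \frac{1}{46946 - 964139} = \frac{1}{-917193} = - \frac{1}{917193}$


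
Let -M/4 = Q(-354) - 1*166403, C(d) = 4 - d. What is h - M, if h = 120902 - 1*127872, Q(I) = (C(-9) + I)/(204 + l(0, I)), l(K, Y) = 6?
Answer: -70621792/105 ≈ -6.7259e+5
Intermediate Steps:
Q(I) = 13/210 + I/210 (Q(I) = ((4 - 1*(-9)) + I)/(204 + 6) = ((4 + 9) + I)/210 = (13 + I)*(1/210) = 13/210 + I/210)
h = -6970 (h = 120902 - 127872 = -6970)
M = 69889942/105 (M = -4*((13/210 + (1/210)*(-354)) - 1*166403) = -4*((13/210 - 59/35) - 166403) = -4*(-341/210 - 166403) = -4*(-34944971/210) = 69889942/105 ≈ 6.6562e+5)
h - M = -6970 - 1*69889942/105 = -6970 - 69889942/105 = -70621792/105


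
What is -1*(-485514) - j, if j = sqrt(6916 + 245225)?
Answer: 485514 - sqrt(252141) ≈ 4.8501e+5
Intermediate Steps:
j = sqrt(252141) ≈ 502.14
-1*(-485514) - j = -1*(-485514) - sqrt(252141) = 485514 - sqrt(252141)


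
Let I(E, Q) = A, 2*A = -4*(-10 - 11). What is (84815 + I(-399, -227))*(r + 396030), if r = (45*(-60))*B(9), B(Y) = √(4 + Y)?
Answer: 33605917710 - 229113900*√13 ≈ 3.2780e+10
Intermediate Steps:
A = 42 (A = (-4*(-10 - 11))/2 = (-4*(-21))/2 = (½)*84 = 42)
I(E, Q) = 42
r = -2700*√13 (r = (45*(-60))*√(4 + 9) = -2700*√13 ≈ -9735.0)
(84815 + I(-399, -227))*(r + 396030) = (84815 + 42)*(-2700*√13 + 396030) = 84857*(396030 - 2700*√13) = 33605917710 - 229113900*√13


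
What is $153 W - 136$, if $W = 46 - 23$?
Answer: $3383$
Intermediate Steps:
$W = 23$
$153 W - 136 = 153 \cdot 23 - 136 = 3519 - 136 = 3383$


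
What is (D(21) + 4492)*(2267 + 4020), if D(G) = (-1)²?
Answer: 28247491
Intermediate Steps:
D(G) = 1
(D(21) + 4492)*(2267 + 4020) = (1 + 4492)*(2267 + 4020) = 4493*6287 = 28247491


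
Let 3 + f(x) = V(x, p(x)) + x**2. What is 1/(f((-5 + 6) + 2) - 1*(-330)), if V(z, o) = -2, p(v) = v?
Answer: 1/334 ≈ 0.0029940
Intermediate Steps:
f(x) = -5 + x**2 (f(x) = -3 + (-2 + x**2) = -5 + x**2)
1/(f((-5 + 6) + 2) - 1*(-330)) = 1/((-5 + ((-5 + 6) + 2)**2) - 1*(-330)) = 1/((-5 + (1 + 2)**2) + 330) = 1/((-5 + 3**2) + 330) = 1/((-5 + 9) + 330) = 1/(4 + 330) = 1/334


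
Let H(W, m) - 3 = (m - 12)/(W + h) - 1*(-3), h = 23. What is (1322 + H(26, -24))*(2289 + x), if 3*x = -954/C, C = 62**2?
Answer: 143056404882/47089 ≈ 3.0380e+6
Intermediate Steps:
C = 3844
H(W, m) = 6 + (-12 + m)/(23 + W) (H(W, m) = 3 + ((m - 12)/(W + 23) - 1*(-3)) = 3 + ((-12 + m)/(23 + W) + 3) = 3 + (3 + (-12 + m)/(23 + W)) = 6 + (-12 + m)/(23 + W))
x = -159/1922 (x = (-954/3844)/3 = (-954*1/3844)/3 = (1/3)*(-477/1922) = -159/1922 ≈ -0.082726)
(1322 + H(26, -24))*(2289 + x) = (1322 + (126 - 24 + 6*26)/(23 + 26))*(2289 - 159/1922) = (1322 + (126 - 24 + 156)/49)*(4399299/1922) = (1322 + (1/49)*258)*(4399299/1922) = (1322 + 258/49)*(4399299/1922) = (65036/49)*(4399299/1922) = 143056404882/47089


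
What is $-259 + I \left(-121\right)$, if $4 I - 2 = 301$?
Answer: $- \frac{37699}{4} \approx -9424.8$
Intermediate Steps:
$I = \frac{303}{4}$ ($I = \frac{1}{2} + \frac{1}{4} \cdot 301 = \frac{1}{2} + \frac{301}{4} = \frac{303}{4} \approx 75.75$)
$-259 + I \left(-121\right) = -259 + \frac{303}{4} \left(-121\right) = -259 - \frac{36663}{4} = - \frac{37699}{4}$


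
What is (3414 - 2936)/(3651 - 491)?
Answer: 239/1580 ≈ 0.15127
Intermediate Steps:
(3414 - 2936)/(3651 - 491) = 478/3160 = 478*(1/3160) = 239/1580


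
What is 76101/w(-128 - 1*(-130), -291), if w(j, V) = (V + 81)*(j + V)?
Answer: 25367/20230 ≈ 1.2539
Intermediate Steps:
w(j, V) = (81 + V)*(V + j)
76101/w(-128 - 1*(-130), -291) = 76101/((-291)**2 + 81*(-291) + 81*(-128 - 1*(-130)) - 291*(-128 - 1*(-130))) = 76101/(84681 - 23571 + 81*(-128 + 130) - 291*(-128 + 130)) = 76101/(84681 - 23571 + 81*2 - 291*2) = 76101/(84681 - 23571 + 162 - 582) = 76101/60690 = 76101*(1/60690) = 25367/20230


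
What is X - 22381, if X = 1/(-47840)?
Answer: -1070707041/47840 ≈ -22381.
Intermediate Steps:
X = -1/47840 ≈ -2.0903e-5
X - 22381 = -1/47840 - 22381 = -1070707041/47840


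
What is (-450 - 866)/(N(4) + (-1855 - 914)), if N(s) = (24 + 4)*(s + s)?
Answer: 1316/2545 ≈ 0.51709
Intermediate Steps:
N(s) = 56*s (N(s) = 28*(2*s) = 56*s)
(-450 - 866)/(N(4) + (-1855 - 914)) = (-450 - 866)/(56*4 + (-1855 - 914)) = -1316/(224 - 2769) = -1316/(-2545) = -1316*(-1/2545) = 1316/2545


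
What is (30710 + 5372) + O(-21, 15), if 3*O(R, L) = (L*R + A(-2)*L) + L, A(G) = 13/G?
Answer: 71899/2 ≈ 35950.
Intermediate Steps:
O(R, L) = -11*L/6 + L*R/3 (O(R, L) = ((L*R + (13/(-2))*L) + L)/3 = ((L*R + (13*(-½))*L) + L)/3 = ((L*R - 13*L/2) + L)/3 = ((-13*L/2 + L*R) + L)/3 = (-11*L/2 + L*R)/3 = -11*L/6 + L*R/3)
(30710 + 5372) + O(-21, 15) = (30710 + 5372) + (⅙)*15*(-11 + 2*(-21)) = 36082 + (⅙)*15*(-11 - 42) = 36082 + (⅙)*15*(-53) = 36082 - 265/2 = 71899/2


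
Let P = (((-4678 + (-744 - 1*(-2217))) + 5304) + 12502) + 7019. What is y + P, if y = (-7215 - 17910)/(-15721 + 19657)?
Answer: 28357065/1312 ≈ 21614.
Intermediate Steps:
y = -8375/1312 (y = -25125/3936 = -25125*1/3936 = -8375/1312 ≈ -6.3834)
P = 21620 (P = (((-4678 + (-744 + 2217)) + 5304) + 12502) + 7019 = (((-4678 + 1473) + 5304) + 12502) + 7019 = ((-3205 + 5304) + 12502) + 7019 = (2099 + 12502) + 7019 = 14601 + 7019 = 21620)
y + P = -8375/1312 + 21620 = 28357065/1312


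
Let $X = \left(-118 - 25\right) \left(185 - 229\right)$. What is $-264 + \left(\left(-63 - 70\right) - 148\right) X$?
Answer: $-1768316$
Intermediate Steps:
$X = 6292$ ($X = \left(-143\right) \left(-44\right) = 6292$)
$-264 + \left(\left(-63 - 70\right) - 148\right) X = -264 + \left(\left(-63 - 70\right) - 148\right) 6292 = -264 + \left(-133 - 148\right) 6292 = -264 - 1768052 = -1768316$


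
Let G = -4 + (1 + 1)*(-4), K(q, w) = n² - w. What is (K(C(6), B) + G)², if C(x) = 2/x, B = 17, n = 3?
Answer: 400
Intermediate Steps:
K(q, w) = 9 - w (K(q, w) = 3² - w = 9 - w)
G = -12 (G = -4 + 2*(-4) = -4 - 8 = -12)
(K(C(6), B) + G)² = ((9 - 1*17) - 12)² = ((9 - 17) - 12)² = (-8 - 12)² = (-20)² = 400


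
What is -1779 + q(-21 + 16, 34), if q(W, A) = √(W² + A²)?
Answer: -1779 + √1181 ≈ -1744.6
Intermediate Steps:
q(W, A) = √(A² + W²)
-1779 + q(-21 + 16, 34) = -1779 + √(34² + (-21 + 16)²) = -1779 + √(1156 + (-5)²) = -1779 + √(1156 + 25) = -1779 + √1181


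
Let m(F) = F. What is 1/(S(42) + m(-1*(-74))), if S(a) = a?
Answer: 1/116 ≈ 0.0086207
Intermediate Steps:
1/(S(42) + m(-1*(-74))) = 1/(42 - 1*(-74)) = 1/(42 + 74) = 1/116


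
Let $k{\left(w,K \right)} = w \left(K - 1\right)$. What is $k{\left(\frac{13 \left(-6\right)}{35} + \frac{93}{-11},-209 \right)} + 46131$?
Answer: $\frac{532119}{11} \approx 48374.0$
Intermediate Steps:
$k{\left(w,K \right)} = w \left(-1 + K\right)$
$k{\left(\frac{13 \left(-6\right)}{35} + \frac{93}{-11},-209 \right)} + 46131 = \left(\frac{13 \left(-6\right)}{35} + \frac{93}{-11}\right) \left(-1 - 209\right) + 46131 = \left(\left(-78\right) \frac{1}{35} + 93 \left(- \frac{1}{11}\right)\right) \left(-210\right) + 46131 = \left(- \frac{78}{35} - \frac{93}{11}\right) \left(-210\right) + 46131 = \left(- \frac{4113}{385}\right) \left(-210\right) + 46131 = \frac{24678}{11} + 46131 = \frac{532119}{11}$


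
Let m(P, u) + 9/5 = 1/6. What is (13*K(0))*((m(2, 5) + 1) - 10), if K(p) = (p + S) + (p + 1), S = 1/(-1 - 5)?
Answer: -4147/36 ≈ -115.19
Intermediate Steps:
m(P, u) = -49/30 (m(P, u) = -9/5 + 1/6 = -49/30)
S = -1/6 (S = 1/(-6) = -1/6 ≈ -0.16667)
K(p) = 5/6 + 2*p (K(p) = (p - 1/6) + (p + 1) = (-1/6 + p) + (1 + p) = 5/6 + 2*p)
(13*K(0))*((m(2, 5) + 1) - 10) = (13*(5/6 + 2*0))*((-49/30 + 1) - 10) = (13*(5/6 + 0))*(-19/30 - 10) = (13*(5/6))*(-319/30) = (65/6)*(-319/30) = -4147/36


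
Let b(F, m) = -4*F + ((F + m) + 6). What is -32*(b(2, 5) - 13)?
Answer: 256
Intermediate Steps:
b(F, m) = 6 + m - 3*F (b(F, m) = -4*F + (6 + F + m) = 6 + m - 3*F)
-32*(b(2, 5) - 13) = -32*((6 + 5 - 3*2) - 13) = -32*((6 + 5 - 6) - 13) = -32*(5 - 13) = -32*(-8) = 256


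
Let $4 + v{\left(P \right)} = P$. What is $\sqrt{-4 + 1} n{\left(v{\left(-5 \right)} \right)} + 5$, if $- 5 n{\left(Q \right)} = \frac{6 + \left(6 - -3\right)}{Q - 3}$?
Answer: $5 + \frac{i \sqrt{3}}{4} \approx 5.0 + 0.43301 i$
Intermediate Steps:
$v{\left(P \right)} = -4 + P$
$n{\left(Q \right)} = - \frac{3}{-3 + Q}$ ($n{\left(Q \right)} = - \frac{\left(6 + \left(6 - -3\right)\right) \frac{1}{Q - 3}}{5} = - \frac{\left(6 + \left(6 + 3\right)\right) \frac{1}{-3 + Q}}{5} = - \frac{\left(6 + 9\right) \frac{1}{-3 + Q}}{5} = - \frac{15 \frac{1}{-3 + Q}}{5} = - \frac{3}{-3 + Q}$)
$\sqrt{-4 + 1} n{\left(v{\left(-5 \right)} \right)} + 5 = \sqrt{-4 + 1} \left(- \frac{3}{-3 - 9}\right) + 5 = \sqrt{-3} \left(- \frac{3}{-3 - 9}\right) + 5 = i \sqrt{3} \left(- \frac{3}{-12}\right) + 5 = i \sqrt{3} \left(\left(-3\right) \left(- \frac{1}{12}\right)\right) + 5 = i \sqrt{3} \cdot \frac{1}{4} + 5 = \frac{i \sqrt{3}}{4} + 5 = 5 + \frac{i \sqrt{3}}{4}$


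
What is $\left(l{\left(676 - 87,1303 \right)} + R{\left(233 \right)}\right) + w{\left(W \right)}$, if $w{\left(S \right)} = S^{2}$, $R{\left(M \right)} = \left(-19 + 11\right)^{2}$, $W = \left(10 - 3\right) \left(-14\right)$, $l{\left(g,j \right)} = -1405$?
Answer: $8263$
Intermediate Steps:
$W = -98$ ($W = 7 \left(-14\right) = -98$)
$R{\left(M \right)} = 64$ ($R{\left(M \right)} = \left(-8\right)^{2} = 64$)
$\left(l{\left(676 - 87,1303 \right)} + R{\left(233 \right)}\right) + w{\left(W \right)} = \left(-1405 + 64\right) + \left(-98\right)^{2} = -1341 + 9604 = 8263$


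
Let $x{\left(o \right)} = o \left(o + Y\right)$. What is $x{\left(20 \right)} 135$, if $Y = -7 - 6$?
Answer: $18900$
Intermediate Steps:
$Y = -13$ ($Y = -7 - 6 = -13$)
$x{\left(o \right)} = o \left(-13 + o\right)$ ($x{\left(o \right)} = o \left(o - 13\right) = o \left(-13 + o\right)$)
$x{\left(20 \right)} 135 = 20 \left(-13 + 20\right) 135 = 20 \cdot 7 \cdot 135 = 140 \cdot 135 = 18900$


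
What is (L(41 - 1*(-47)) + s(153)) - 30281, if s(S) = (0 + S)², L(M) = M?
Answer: -6784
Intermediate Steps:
s(S) = S²
(L(41 - 1*(-47)) + s(153)) - 30281 = ((41 - 1*(-47)) + 153²) - 30281 = ((41 + 47) + 23409) - 30281 = (88 + 23409) - 30281 = 23497 - 30281 = -6784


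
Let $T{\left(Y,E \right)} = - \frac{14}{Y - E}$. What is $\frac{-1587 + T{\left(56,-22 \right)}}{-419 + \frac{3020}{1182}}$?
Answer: $\frac{12194300}{3199547} \approx 3.8113$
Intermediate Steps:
$\frac{-1587 + T{\left(56,-22 \right)}}{-419 + \frac{3020}{1182}} = \frac{-1587 + \frac{14}{-22 - 56}}{-419 + \frac{3020}{1182}} = \frac{-1587 + \frac{14}{-22 - 56}}{-419 + 3020 \cdot \frac{1}{1182}} = \frac{-1587 + \frac{14}{-78}}{-419 + \frac{1510}{591}} = \frac{-1587 + 14 \left(- \frac{1}{78}\right)}{- \frac{246119}{591}} = \left(-1587 - \frac{7}{39}\right) \left(- \frac{591}{246119}\right) = \left(- \frac{61900}{39}\right) \left(- \frac{591}{246119}\right) = \frac{12194300}{3199547}$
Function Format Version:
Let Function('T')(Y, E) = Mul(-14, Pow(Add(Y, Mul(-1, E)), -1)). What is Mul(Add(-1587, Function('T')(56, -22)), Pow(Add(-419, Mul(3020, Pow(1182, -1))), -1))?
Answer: Rational(12194300, 3199547) ≈ 3.8113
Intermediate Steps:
Mul(Add(-1587, Function('T')(56, -22)), Pow(Add(-419, Mul(3020, Pow(1182, -1))), -1)) = Mul(Add(-1587, Mul(14, Pow(Add(-22, Mul(-1, 56)), -1))), Pow(Add(-419, Mul(3020, Pow(1182, -1))), -1)) = Mul(Add(-1587, Mul(14, Pow(Add(-22, -56), -1))), Pow(Add(-419, Mul(3020, Rational(1, 1182))), -1)) = Mul(Add(-1587, Mul(14, Pow(-78, -1))), Pow(Add(-419, Rational(1510, 591)), -1)) = Mul(Add(-1587, Mul(14, Rational(-1, 78))), Pow(Rational(-246119, 591), -1)) = Mul(Add(-1587, Rational(-7, 39)), Rational(-591, 246119)) = Mul(Rational(-61900, 39), Rational(-591, 246119)) = Rational(12194300, 3199547)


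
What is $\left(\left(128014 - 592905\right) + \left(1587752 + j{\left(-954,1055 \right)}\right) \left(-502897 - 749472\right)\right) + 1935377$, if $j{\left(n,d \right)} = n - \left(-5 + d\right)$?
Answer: $-1985940166526$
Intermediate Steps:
$j{\left(n,d \right)} = 5 + n - d$ ($j{\left(n,d \right)} = n - \left(-5 + d\right) = 5 + n - d$)
$\left(\left(128014 - 592905\right) + \left(1587752 + j{\left(-954,1055 \right)}\right) \left(-502897 - 749472\right)\right) + 1935377 = \left(\left(128014 - 592905\right) + \left(1587752 - 2004\right) \left(-502897 - 749472\right)\right) + 1935377 = \left(\left(128014 - 592905\right) + \left(1587752 - 2004\right) \left(-1252369\right)\right) + 1935377 = \left(-464891 + \left(1587752 - 2004\right) \left(-1252369\right)\right) + 1935377 = \left(-464891 + 1585748 \left(-1252369\right)\right) + 1935377 = \left(-464891 - 1985941637012\right) + 1935377 = -1985942101903 + 1935377 = -1985940166526$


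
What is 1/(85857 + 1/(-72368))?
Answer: 72368/6213299375 ≈ 1.1647e-5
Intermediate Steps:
1/(85857 + 1/(-72368)) = 1/(85857 - 1/72368) = 1/(6213299375/72368) = 72368/6213299375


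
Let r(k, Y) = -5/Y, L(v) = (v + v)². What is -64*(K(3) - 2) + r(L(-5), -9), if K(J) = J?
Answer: -571/9 ≈ -63.444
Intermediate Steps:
L(v) = 4*v² (L(v) = (2*v)² = 4*v²)
-64*(K(3) - 2) + r(L(-5), -9) = -64*(3 - 2) - 5/(-9) = -64*1 - 5*(-⅑) = -64 + 5/9 = -571/9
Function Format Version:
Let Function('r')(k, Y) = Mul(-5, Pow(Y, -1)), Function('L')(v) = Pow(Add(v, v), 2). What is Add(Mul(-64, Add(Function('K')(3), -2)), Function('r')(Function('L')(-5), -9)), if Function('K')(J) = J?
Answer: Rational(-571, 9) ≈ -63.444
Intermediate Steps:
Function('L')(v) = Mul(4, Pow(v, 2)) (Function('L')(v) = Pow(Mul(2, v), 2) = Mul(4, Pow(v, 2)))
Add(Mul(-64, Add(Function('K')(3), -2)), Function('r')(Function('L')(-5), -9)) = Add(Mul(-64, Add(3, -2)), Mul(-5, Pow(-9, -1))) = Add(Mul(-64, 1), Mul(-5, Rational(-1, 9))) = Add(-64, Rational(5, 9)) = Rational(-571, 9)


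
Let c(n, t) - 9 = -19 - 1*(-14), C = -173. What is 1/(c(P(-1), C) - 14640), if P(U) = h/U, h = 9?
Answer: -1/14636 ≈ -6.8325e-5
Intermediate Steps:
P(U) = 9/U
c(n, t) = 4 (c(n, t) = 9 + (-19 - 1*(-14)) = 9 + (-19 + 14) = 9 - 5 = 4)
1/(c(P(-1), C) - 14640) = 1/(4 - 14640) = 1/(-14636) = -1/14636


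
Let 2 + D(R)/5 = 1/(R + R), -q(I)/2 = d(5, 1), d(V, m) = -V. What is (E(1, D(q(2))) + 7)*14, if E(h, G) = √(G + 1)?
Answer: 98 + 7*I*√35 ≈ 98.0 + 41.413*I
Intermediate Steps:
q(I) = 10 (q(I) = -(-2)*5 = -2*(-5) = 10)
D(R) = -10 + 5/(2*R) (D(R) = -10 + 5/(R + R) = -10 + 5/((2*R)) = -10 + 5*(1/(2*R)) = -10 + 5/(2*R))
E(h, G) = √(1 + G)
(E(1, D(q(2))) + 7)*14 = (√(1 + (-10 + (5/2)/10)) + 7)*14 = (√(1 + (-10 + (5/2)*(⅒))) + 7)*14 = (√(1 + (-10 + ¼)) + 7)*14 = (√(1 - 39/4) + 7)*14 = (√(-35/4) + 7)*14 = (I*√35/2 + 7)*14 = (7 + I*√35/2)*14 = 98 + 7*I*√35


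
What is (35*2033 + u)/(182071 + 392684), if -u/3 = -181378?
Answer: 615289/574755 ≈ 1.0705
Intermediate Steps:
u = 544134 (u = -3*(-181378) = 544134)
(35*2033 + u)/(182071 + 392684) = (35*2033 + 544134)/(182071 + 392684) = (71155 + 544134)/574755 = 615289*(1/574755) = 615289/574755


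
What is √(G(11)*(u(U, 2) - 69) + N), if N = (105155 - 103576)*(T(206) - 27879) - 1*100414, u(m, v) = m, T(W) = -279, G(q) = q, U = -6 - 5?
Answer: 2*I*√11140694 ≈ 6675.5*I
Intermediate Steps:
U = -11
N = -44561896 (N = (105155 - 103576)*(-279 - 27879) - 1*100414 = 1579*(-28158) - 100414 = -44461482 - 100414 = -44561896)
√(G(11)*(u(U, 2) - 69) + N) = √(11*(-11 - 69) - 44561896) = √(11*(-80) - 44561896) = √(-880 - 44561896) = √(-44562776) = 2*I*√11140694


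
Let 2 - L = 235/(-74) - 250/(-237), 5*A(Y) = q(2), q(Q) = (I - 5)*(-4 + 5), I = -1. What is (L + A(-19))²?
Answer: 65601040129/7689536100 ≈ 8.5312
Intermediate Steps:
q(Q) = -6 (q(Q) = (-1 - 5)*(-4 + 5) = -6*1 = -6)
A(Y) = -6/5 (A(Y) = (⅕)*(-6) = -6/5)
L = 72271/17538 (L = 2 - (235/(-74) - 250/(-237)) = 2 - (235*(-1/74) - 250*(-1/237)) = 2 - (-235/74 + 250/237) = 2 - 1*(-37195/17538) = 2 + 37195/17538 = 72271/17538 ≈ 4.1208)
(L + A(-19))² = (72271/17538 - 6/5)² = (256127/87690)² = 65601040129/7689536100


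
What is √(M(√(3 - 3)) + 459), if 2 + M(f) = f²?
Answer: √457 ≈ 21.378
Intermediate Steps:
M(f) = -2 + f²
√(M(√(3 - 3)) + 459) = √((-2 + (√(3 - 3))²) + 459) = √((-2 + (√0)²) + 459) = √((-2 + 0²) + 459) = √((-2 + 0) + 459) = √(-2 + 459) = √457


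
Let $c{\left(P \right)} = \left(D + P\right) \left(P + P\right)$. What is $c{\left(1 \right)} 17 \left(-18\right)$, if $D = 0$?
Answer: $-612$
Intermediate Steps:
$c{\left(P \right)} = 2 P^{2}$ ($c{\left(P \right)} = \left(0 + P\right) \left(P + P\right) = P 2 P = 2 P^{2}$)
$c{\left(1 \right)} 17 \left(-18\right) = 2 \cdot 1^{2} \cdot 17 \left(-18\right) = 2 \cdot 1 \cdot 17 \left(-18\right) = 2 \cdot 17 \left(-18\right) = 34 \left(-18\right) = -612$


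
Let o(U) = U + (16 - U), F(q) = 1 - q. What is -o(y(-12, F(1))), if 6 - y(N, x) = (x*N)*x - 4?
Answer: -16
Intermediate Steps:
y(N, x) = 10 - N*x² (y(N, x) = 6 - ((x*N)*x - 4) = 6 - ((N*x)*x - 4) = 6 - (N*x² - 4) = 6 - (-4 + N*x²) = 6 + (4 - N*x²) = 10 - N*x²)
o(U) = 16
-o(y(-12, F(1))) = -1*16 = -16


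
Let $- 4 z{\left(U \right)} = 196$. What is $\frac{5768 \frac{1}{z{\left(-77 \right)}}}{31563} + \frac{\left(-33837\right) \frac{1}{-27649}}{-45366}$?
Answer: $- \frac{347013132211}{92377238955498} \approx -0.0037565$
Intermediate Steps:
$z{\left(U \right)} = -49$ ($z{\left(U \right)} = \left(- \frac{1}{4}\right) 196 = -49$)
$\frac{5768 \frac{1}{z{\left(-77 \right)}}}{31563} + \frac{\left(-33837\right) \frac{1}{-27649}}{-45366} = \frac{5768 \frac{1}{-49}}{31563} + \frac{\left(-33837\right) \frac{1}{-27649}}{-45366} = 5768 \left(- \frac{1}{49}\right) \frac{1}{31563} + \left(-33837\right) \left(- \frac{1}{27649}\right) \left(- \frac{1}{45366}\right) = \left(- \frac{824}{7}\right) \frac{1}{31563} + \frac{33837}{27649} \left(- \frac{1}{45366}\right) = - \frac{824}{220941} - \frac{11279}{418108178} = - \frac{347013132211}{92377238955498}$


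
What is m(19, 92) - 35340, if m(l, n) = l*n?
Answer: -33592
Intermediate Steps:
m(19, 92) - 35340 = 19*92 - 35340 = 1748 - 35340 = -33592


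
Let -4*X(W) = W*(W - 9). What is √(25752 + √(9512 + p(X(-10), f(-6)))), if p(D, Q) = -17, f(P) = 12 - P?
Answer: √(25752 + 3*√1055) ≈ 160.78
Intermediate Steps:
X(W) = -W*(-9 + W)/4 (X(W) = -W*(W - 9)/4 = -W*(-9 + W)/4)
√(25752 + √(9512 + p(X(-10), f(-6)))) = √(25752 + √(9512 - 17)) = √(25752 + √9495) = √(25752 + 3*√1055)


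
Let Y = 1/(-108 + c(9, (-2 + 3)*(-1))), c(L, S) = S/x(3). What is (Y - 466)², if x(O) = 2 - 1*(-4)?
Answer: 91469953600/421201 ≈ 2.1716e+5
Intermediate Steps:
x(O) = 6 (x(O) = 2 + 4 = 6)
c(L, S) = S/6
Y = -6/649 (Y = 1/(-108 + ((-2 + 3)*(-1))/6) = 1/(-108 + (1*(-1))/6) = 1/(-108 + (⅙)*(-1)) = 1/(-108 - ⅙) = 1/(-649/6) = -6/649 ≈ -0.0092450)
(Y - 466)² = (-6/649 - 466)² = (-302440/649)² = 91469953600/421201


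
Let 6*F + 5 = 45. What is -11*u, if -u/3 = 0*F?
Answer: 0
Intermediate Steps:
F = 20/3 (F = -⅚ + (⅙)*45 = -⅚ + 15/2 = 20/3 ≈ 6.6667)
u = 0 (u = -0*20/3 = -3*0 = 0)
-11*u = -11*0 = 0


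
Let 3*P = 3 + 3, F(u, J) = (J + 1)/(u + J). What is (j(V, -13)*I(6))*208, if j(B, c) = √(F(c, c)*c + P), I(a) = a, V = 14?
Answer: 2496*I ≈ 2496.0*I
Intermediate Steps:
F(u, J) = (1 + J)/(J + u)
P = 2 (P = (3 + 3)/3 = (⅓)*6 = 2)
j(B, c) = √(5/2 + c/2) (j(B, c) = √(((1 + c)/(c + c))*c + 2) = √(((1 + c)/((2*c)))*c + 2) = √(((1/(2*c))*(1 + c))*c + 2) = √(((1 + c)/(2*c))*c + 2) = √((½ + c/2) + 2) = √(5/2 + c/2))
(j(V, -13)*I(6))*208 = ((√(10 + 2*(-13))/2)*6)*208 = ((√(10 - 26)/2)*6)*208 = ((√(-16)/2)*6)*208 = (((4*I)/2)*6)*208 = ((2*I)*6)*208 = (12*I)*208 = 2496*I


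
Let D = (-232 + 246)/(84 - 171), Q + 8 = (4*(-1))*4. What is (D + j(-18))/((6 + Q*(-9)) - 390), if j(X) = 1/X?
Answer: 113/87696 ≈ 0.0012885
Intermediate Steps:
Q = -24 (Q = -8 + (4*(-1))*4 = -8 - 4*4 = -8 - 16 = -24)
D = -14/87 (D = 14/(-87) = 14*(-1/87) = -14/87 ≈ -0.16092)
(D + j(-18))/((6 + Q*(-9)) - 390) = (-14/87 + 1/(-18))/((6 - 24*(-9)) - 390) = (-14/87 - 1/18)/((6 + 216) - 390) = -113/(522*(222 - 390)) = -113/522/(-168) = -113/522*(-1/168) = 113/87696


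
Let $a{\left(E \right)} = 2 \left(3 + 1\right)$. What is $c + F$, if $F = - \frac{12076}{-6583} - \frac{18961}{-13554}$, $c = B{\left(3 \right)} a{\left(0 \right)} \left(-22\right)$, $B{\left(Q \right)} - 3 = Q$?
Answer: $- \frac{93934138625}{89225982} \approx -1052.8$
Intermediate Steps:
$a{\left(E \right)} = 8$ ($a{\left(E \right)} = 2 \cdot 4 = 8$)
$B{\left(Q \right)} = 3 + Q$
$c = -1056$ ($c = \left(3 + 3\right) 8 \left(-22\right) = 6 \cdot 8 \left(-22\right) = 48 \left(-22\right) = -1056$)
$F = \frac{288498367}{89225982}$ ($F = \left(-12076\right) \left(- \frac{1}{6583}\right) - - \frac{18961}{13554} = \frac{12076}{6583} + \frac{18961}{13554} = \frac{288498367}{89225982} \approx 3.2333$)
$c + F = -1056 + \frac{288498367}{89225982} = - \frac{93934138625}{89225982}$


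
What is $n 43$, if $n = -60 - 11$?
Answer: $-3053$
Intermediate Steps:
$n = -71$ ($n = -60 - 11 = -71$)
$n 43 = \left(-71\right) 43 = -3053$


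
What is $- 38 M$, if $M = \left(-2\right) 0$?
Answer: $0$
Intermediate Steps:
$M = 0$
$- 38 M = \left(-38\right) 0 = 0$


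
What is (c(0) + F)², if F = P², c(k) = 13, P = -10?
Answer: 12769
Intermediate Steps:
F = 100 (F = (-10)² = 100)
(c(0) + F)² = (13 + 100)² = 113² = 12769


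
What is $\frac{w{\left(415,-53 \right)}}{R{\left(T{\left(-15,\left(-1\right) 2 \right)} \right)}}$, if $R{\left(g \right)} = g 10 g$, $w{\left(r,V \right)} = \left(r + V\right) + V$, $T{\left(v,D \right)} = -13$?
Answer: $\frac{309}{1690} \approx 0.18284$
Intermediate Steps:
$w{\left(r,V \right)} = r + 2 V$ ($w{\left(r,V \right)} = \left(V + r\right) + V = r + 2 V$)
$R{\left(g \right)} = 10 g^{2}$ ($R{\left(g \right)} = 10 g g = 10 g^{2}$)
$\frac{w{\left(415,-53 \right)}}{R{\left(T{\left(-15,\left(-1\right) 2 \right)} \right)}} = \frac{415 + 2 \left(-53\right)}{10 \left(-13\right)^{2}} = \frac{415 - 106}{10 \cdot 169} = \frac{309}{1690}$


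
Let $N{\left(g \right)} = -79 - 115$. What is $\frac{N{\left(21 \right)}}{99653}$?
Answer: $- \frac{194}{99653} \approx -0.0019468$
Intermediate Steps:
$N{\left(g \right)} = -194$
$\frac{N{\left(21 \right)}}{99653} = - \frac{194}{99653}$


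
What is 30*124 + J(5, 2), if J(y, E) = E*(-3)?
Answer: 3714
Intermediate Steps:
J(y, E) = -3*E
30*124 + J(5, 2) = 30*124 - 3*2 = 3720 - 6 = 3714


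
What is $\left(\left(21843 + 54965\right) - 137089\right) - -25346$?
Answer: $-34935$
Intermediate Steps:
$\left(\left(21843 + 54965\right) - 137089\right) - -25346 = \left(76808 - 137089\right) + 25346 = -60281 + 25346 = -34935$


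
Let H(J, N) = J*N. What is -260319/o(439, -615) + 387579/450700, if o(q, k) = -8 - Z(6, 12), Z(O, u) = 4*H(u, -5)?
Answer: -29308963743/26140600 ≈ -1121.2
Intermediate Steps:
Z(O, u) = -20*u (Z(O, u) = 4*(u*(-5)) = 4*(-5*u) = -20*u)
o(q, k) = 232 (o(q, k) = -8 - (-20)*12 = -8 - 1*(-240) = -8 + 240 = 232)
-260319/o(439, -615) + 387579/450700 = -260319/232 + 387579/450700 = -29308963743/26140600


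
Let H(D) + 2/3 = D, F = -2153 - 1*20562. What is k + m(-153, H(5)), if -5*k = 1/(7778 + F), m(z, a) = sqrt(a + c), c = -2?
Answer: 1/74685 + sqrt(21)/3 ≈ 1.5275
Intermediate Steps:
F = -22715 (F = -2153 - 20562 = -22715)
H(D) = -2/3 + D
m(z, a) = sqrt(-2 + a) (m(z, a) = sqrt(a - 2) = sqrt(-2 + a))
k = 1/74685 (k = -1/(5*(7778 - 22715)) = -1/5/(-14937) = -1/5*(-1/14937) = 1/74685 ≈ 1.3390e-5)
k + m(-153, H(5)) = 1/74685 + sqrt(-2 + (-2/3 + 5)) = 1/74685 + sqrt(-2 + 13/3) = 1/74685 + sqrt(7/3) = 1/74685 + sqrt(21)/3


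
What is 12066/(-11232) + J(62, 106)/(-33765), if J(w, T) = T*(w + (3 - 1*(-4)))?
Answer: -27197741/21069360 ≈ -1.2909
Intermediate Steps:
J(w, T) = T*(7 + w) (J(w, T) = T*(w + (3 + 4)) = T*(w + 7) = T*(7 + w))
12066/(-11232) + J(62, 106)/(-33765) = 12066/(-11232) + (106*(7 + 62))/(-33765) = 12066*(-1/11232) + (106*69)*(-1/33765) = -2011/1872 + 7314*(-1/33765) = -2011/1872 - 2438/11255 = -27197741/21069360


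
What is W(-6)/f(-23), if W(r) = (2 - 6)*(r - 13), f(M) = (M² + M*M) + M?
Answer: 76/1035 ≈ 0.073430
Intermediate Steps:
f(M) = M + 2*M² (f(M) = (M² + M²) + M = 2*M² + M = M + 2*M²)
W(r) = 52 - 4*r (W(r) = -4*(-13 + r) = 52 - 4*r)
W(-6)/f(-23) = (52 - 4*(-6))/((-23*(1 + 2*(-23)))) = (52 + 24)/((-23*(1 - 46))) = 76/((-23*(-45))) = 76/1035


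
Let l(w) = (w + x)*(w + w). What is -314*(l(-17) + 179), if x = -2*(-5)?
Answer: -130938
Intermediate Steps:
x = 10
l(w) = 2*w*(10 + w) (l(w) = (w + 10)*(w + w) = (10 + w)*(2*w) = 2*w*(10 + w))
-314*(l(-17) + 179) = -314*(2*(-17)*(10 - 17) + 179) = -314*(2*(-17)*(-7) + 179) = -314*(238 + 179) = -314*417 = -130938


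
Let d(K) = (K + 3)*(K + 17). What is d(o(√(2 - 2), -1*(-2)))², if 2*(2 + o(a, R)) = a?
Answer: 225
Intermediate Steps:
o(a, R) = -2 + a/2
d(K) = (3 + K)*(17 + K)
d(o(√(2 - 2), -1*(-2)))² = (51 + (-2 + √(2 - 2)/2)² + 20*(-2 + √(2 - 2)/2))² = (51 + (-2 + √0/2)² + 20*(-2 + √0/2))² = (51 + (-2 + (½)*0)² + 20*(-2 + (½)*0))² = (51 + (-2 + 0)² + 20*(-2 + 0))² = (51 + (-2)² + 20*(-2))² = (51 + 4 - 40)² = 15² = 225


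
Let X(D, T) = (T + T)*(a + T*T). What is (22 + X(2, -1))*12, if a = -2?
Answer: 288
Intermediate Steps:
X(D, T) = 2*T*(-2 + T**2) (X(D, T) = (T + T)*(-2 + T*T) = (2*T)*(-2 + T**2) = 2*T*(-2 + T**2))
(22 + X(2, -1))*12 = (22 + 2*(-1)*(-2 + (-1)**2))*12 = (22 + 2*(-1)*(-2 + 1))*12 = (22 + 2*(-1)*(-1))*12 = (22 + 2)*12 = 24*12 = 288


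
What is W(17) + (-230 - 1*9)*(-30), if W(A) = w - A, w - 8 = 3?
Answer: 7164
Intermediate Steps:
w = 11 (w = 8 + 3 = 11)
W(A) = 11 - A
W(17) + (-230 - 1*9)*(-30) = (11 - 1*17) + (-230 - 1*9)*(-30) = (11 - 17) + (-230 - 9)*(-30) = -6 - 239*(-30) = -6 + 7170 = 7164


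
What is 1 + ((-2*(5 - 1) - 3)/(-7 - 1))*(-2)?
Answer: -7/4 ≈ -1.7500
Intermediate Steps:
1 + ((-2*(5 - 1) - 3)/(-7 - 1))*(-2) = 1 + ((-2*4 - 3)/(-8))*(-2) = 1 + ((-8 - 3)*(-⅛))*(-2) = 1 - 11*(-⅛)*(-2) = 1 + (11/8)*(-2) = 1 - 11/4 = -7/4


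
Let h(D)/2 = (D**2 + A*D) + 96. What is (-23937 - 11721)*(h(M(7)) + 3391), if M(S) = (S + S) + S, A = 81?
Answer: -280521486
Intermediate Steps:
M(S) = 3*S (M(S) = 2*S + S = 3*S)
h(D) = 192 + 2*D**2 + 162*D (h(D) = 2*((D**2 + 81*D) + 96) = 2*(96 + D**2 + 81*D) = 192 + 2*D**2 + 162*D)
(-23937 - 11721)*(h(M(7)) + 3391) = (-23937 - 11721)*((192 + 2*(3*7)**2 + 162*(3*7)) + 3391) = -35658*((192 + 2*21**2 + 162*21) + 3391) = -35658*((192 + 2*441 + 3402) + 3391) = -35658*((192 + 882 + 3402) + 3391) = -35658*(4476 + 3391) = -35658*7867 = -280521486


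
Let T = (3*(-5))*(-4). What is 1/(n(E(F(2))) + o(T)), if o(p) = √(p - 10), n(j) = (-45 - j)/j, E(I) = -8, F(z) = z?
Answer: -296/1831 + 320*√2/1831 ≈ 0.085499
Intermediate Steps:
T = 60 (T = -15*(-4) = 60)
n(j) = (-45 - j)/j
o(p) = √(-10 + p)
1/(n(E(F(2))) + o(T)) = 1/((-45 - 1*(-8))/(-8) + √(-10 + 60)) = 1/(-(-45 + 8)/8 + √50) = 1/(-⅛*(-37) + 5*√2) = 1/(37/8 + 5*√2)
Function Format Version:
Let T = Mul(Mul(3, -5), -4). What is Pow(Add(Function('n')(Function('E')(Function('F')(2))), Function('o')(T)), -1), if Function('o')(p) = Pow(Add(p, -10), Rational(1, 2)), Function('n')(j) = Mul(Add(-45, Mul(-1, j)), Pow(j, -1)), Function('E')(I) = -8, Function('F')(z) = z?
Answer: Add(Rational(-296, 1831), Mul(Rational(320, 1831), Pow(2, Rational(1, 2)))) ≈ 0.085499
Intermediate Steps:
T = 60 (T = Mul(-15, -4) = 60)
Function('n')(j) = Mul(Pow(j, -1), Add(-45, Mul(-1, j)))
Function('o')(p) = Pow(Add(-10, p), Rational(1, 2))
Pow(Add(Function('n')(Function('E')(Function('F')(2))), Function('o')(T)), -1) = Pow(Add(Mul(Pow(-8, -1), Add(-45, Mul(-1, -8))), Pow(Add(-10, 60), Rational(1, 2))), -1) = Pow(Add(Mul(Rational(-1, 8), Add(-45, 8)), Pow(50, Rational(1, 2))), -1) = Pow(Add(Mul(Rational(-1, 8), -37), Mul(5, Pow(2, Rational(1, 2)))), -1) = Pow(Add(Rational(37, 8), Mul(5, Pow(2, Rational(1, 2)))), -1)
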